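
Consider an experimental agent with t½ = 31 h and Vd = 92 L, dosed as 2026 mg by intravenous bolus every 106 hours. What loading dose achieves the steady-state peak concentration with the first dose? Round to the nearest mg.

2235 mg

f = (1/2)^(106/31) ≈ 0.093470; accumulation ratio R = 1/(1−f) ≈ 1.10311.
Loading dose to hit Cmax,ss on first dose: D_load = D_maint·R ≈ 2026 × 1.10311 ≈ 2234.90 mg.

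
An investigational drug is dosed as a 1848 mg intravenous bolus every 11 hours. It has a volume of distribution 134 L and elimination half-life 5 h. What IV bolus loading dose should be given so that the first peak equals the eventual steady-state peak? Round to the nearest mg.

f = (1/2)^(11/5) ≈ 0.217638; accumulation ratio R = 1/(1−f) ≈ 1.27818.
Loading dose to hit Cmax,ss on first dose: D_load = D_maint·R ≈ 1848 × 1.27818 ≈ 2362.08 mg.

2362 mg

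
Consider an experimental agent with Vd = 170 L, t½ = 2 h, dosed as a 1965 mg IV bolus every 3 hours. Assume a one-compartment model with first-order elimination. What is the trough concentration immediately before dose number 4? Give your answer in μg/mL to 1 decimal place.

f = (1/2)^(τ/t½) = (1/2)^(3/2) ≈ 0.3536.
C₀ = D/Vd = 1965/170 ≈ 11.559 μg/mL.
Before the 4th dose, 3 doses have been given. Superposition: Cmin = C₀·(f + f² + … + f^3).
≈ 11.559 × (0.3536 + 0.1250 + 0.0442) ≈ 11.559 × 0.5228 ≈ 6.043 μg/mL.

6.0 μg/mL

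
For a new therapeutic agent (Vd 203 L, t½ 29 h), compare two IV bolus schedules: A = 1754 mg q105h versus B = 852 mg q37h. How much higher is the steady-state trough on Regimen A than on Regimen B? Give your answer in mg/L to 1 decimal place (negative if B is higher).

-2.2 mg/L

Regimen A: f = (1/2)^(105/29) ≈ 0.0813; Cmin,ss = (1754/203)·f/(1−f) ≈ 0.765 mg/L.
Regimen B: f = (1/2)^(37/29) ≈ 0.4130; Cmin,ss = (852/203)·f/(1−f) ≈ 2.953 mg/L.
Difference ≈ 0.765 − 2.953 ≈ -2.188 mg/L.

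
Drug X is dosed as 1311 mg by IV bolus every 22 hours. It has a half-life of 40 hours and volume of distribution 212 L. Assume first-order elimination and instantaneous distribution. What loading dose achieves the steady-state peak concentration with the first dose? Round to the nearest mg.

f = (1/2)^(22/40) ≈ 0.683020; accumulation ratio R = 1/(1−f) ≈ 3.15477.
Loading dose to hit Cmax,ss on first dose: D_load = D_maint·R ≈ 1311 × 3.15477 ≈ 4135.90 mg.

4136 mg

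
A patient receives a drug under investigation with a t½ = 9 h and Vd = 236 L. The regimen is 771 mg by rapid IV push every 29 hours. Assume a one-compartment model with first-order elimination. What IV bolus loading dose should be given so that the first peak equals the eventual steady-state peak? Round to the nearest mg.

f = (1/2)^(29/9) ≈ 0.107155; accumulation ratio R = 1/(1−f) ≈ 1.12002.
Loading dose to hit Cmax,ss on first dose: D_load = D_maint·R ≈ 771 × 1.12002 ≈ 863.54 mg.

864 mg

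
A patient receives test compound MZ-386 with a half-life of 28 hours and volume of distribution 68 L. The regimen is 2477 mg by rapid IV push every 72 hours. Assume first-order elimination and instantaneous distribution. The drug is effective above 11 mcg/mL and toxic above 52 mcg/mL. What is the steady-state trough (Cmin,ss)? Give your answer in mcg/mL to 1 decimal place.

7.4 mcg/mL

k = ln2/t½ = ln2/28 ≈ 0.024755 h⁻¹; fraction remaining f = e^(−kτ) = e^(−0.024755×72) ≈ 0.1682.
Single-dose peak C₀ = D/Vd = 2477/68 ≈ 36.426 mcg/mL.
Steady-state trough Cmin,ss = C₀·f/(1−f) ≈ 36.426 × 0.1682/0.8318 ≈ 7.366 mcg/mL.
Trough 7.4 mcg/mL vs MEC 11 mcg/mL: subtherapeutic.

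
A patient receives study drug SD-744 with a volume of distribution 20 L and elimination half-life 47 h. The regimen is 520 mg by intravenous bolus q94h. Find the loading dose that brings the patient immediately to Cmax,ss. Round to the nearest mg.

693 mg

f = (1/2)^(94/47) ≈ 0.250000; accumulation ratio R = 1/(1−f) ≈ 1.33333.
Loading dose to hit Cmax,ss on first dose: D_load = D_maint·R ≈ 520 × 1.33333 ≈ 693.33 mg.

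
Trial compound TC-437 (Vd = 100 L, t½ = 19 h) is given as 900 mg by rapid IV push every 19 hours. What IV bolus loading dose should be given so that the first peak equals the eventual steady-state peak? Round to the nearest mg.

1800 mg

f = (1/2)^(19/19) ≈ 0.500000; accumulation ratio R = 1/(1−f) ≈ 2.00000.
Loading dose to hit Cmax,ss on first dose: D_load = D_maint·R ≈ 900 × 2.00000 ≈ 1800.00 mg.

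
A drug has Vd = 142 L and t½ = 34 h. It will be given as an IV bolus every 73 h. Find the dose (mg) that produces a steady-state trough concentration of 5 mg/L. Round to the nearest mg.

τ/t½ = 73/34 ≈ 2.1471, so f = (1/2)^(73/34) ≈ 0.225772.
Cmin,ss = (D/Vd)·f/(1−f), so D = Cmin,ss·Vd·(1−f)/f.
D = 5 × 142 × (1−f)/f ≈ 5 × 142 × 3.42925 ≈ 2434.77 mg.

2435 mg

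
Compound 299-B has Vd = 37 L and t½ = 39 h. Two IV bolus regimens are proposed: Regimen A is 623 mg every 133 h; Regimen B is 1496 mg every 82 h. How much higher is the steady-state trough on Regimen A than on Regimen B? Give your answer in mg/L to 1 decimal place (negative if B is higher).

Regimen A: f = (1/2)^(133/39) ≈ 0.0941; Cmin,ss = (623/37)·f/(1−f) ≈ 1.749 mg/L.
Regimen B: f = (1/2)^(82/39) ≈ 0.2328; Cmin,ss = (1496/37)·f/(1−f) ≈ 12.269 mg/L.
Difference ≈ 1.749 − 12.269 ≈ -10.520 mg/L.

-10.5 mg/L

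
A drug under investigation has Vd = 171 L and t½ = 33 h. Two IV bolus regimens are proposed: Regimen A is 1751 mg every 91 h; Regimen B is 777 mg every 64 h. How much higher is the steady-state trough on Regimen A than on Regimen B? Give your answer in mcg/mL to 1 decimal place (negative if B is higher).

Regimen A: f = (1/2)^(91/33) ≈ 0.1479; Cmin,ss = (1751/171)·f/(1−f) ≈ 1.777 mcg/mL.
Regimen B: f = (1/2)^(64/33) ≈ 0.2607; Cmin,ss = (777/171)·f/(1−f) ≈ 1.602 mcg/mL.
Difference ≈ 1.777 − 1.602 ≈ 0.175 mcg/mL.

0.2 mcg/mL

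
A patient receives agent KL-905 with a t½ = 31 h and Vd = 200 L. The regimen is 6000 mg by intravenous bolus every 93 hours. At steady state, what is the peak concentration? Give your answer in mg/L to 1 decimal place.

34.3 mg/L

The dosing interval is 3 half-lives, so f = 2^(−3) = 0.125.
Accumulation ratio R = 1/(1 − f) = 1/0.875 = 8/7.
Single-dose peak C₀ = D/Vd = 6000/200 = 30 mg/L.
Steady-state peak Cmax,ss = C₀·R = 30 × 8/7 ≈ 34.286 mg/L.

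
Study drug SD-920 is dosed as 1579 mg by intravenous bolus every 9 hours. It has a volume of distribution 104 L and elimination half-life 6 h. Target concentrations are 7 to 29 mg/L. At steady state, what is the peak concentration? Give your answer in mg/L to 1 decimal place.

τ/t½ = 9/6 ≈ 1.5, so fraction remaining f = (1/2)^(9/6) ≈ 0.3536.
Accumulation ratio R = 1/(1 − f) ≈ 1/0.6464 ≈ 1.5470.
Single-dose peak C₀ = D/Vd = 1579/104 ≈ 15.183 mg/L.
Cmax,ss = C₀/(1 − f) ≈ 15.183/0.6464 ≈ 23.489 mg/L.
Peak 23.5 mg/L vs MTC 29 mg/L: below toxic threshold.

23.5 mg/L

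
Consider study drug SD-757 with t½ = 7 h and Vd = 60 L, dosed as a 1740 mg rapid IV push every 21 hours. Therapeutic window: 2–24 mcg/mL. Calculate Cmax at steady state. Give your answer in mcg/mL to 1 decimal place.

The dosing interval is 3 half-lives, so f = 2^(−3) = 0.125.
Accumulation ratio R = 1/(1 − f) = 1/0.875 = 8/7.
Single-dose peak C₀ = D/Vd = 1740/60 = 29 mcg/mL.
Steady-state peak Cmax,ss = C₀·R = 29 × 8/7 ≈ 33.143 mcg/mL.
Peak 33.1 mcg/mL vs MTC 24 mcg/mL: exceeds toxic threshold.

33.1 mcg/mL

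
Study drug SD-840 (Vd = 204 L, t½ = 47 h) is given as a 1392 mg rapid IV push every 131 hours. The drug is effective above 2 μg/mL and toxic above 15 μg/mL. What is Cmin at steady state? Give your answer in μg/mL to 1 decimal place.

1.2 μg/mL

Over one 131-h interval, 131/47 ≈ 2.7872 half-lives elapse, leaving f ≈ 0.1449 of each dose.
Each bolus raises the concentration by D/Vd = 1392/204 ≈ 6.824 μg/mL.
Steady-state trough Cmin,ss = C₀·f/(1−f) ≈ 6.824 × 0.1449/0.8551 ≈ 1.156 μg/mL.
Trough 1.2 μg/mL vs MEC 2 μg/mL: subtherapeutic.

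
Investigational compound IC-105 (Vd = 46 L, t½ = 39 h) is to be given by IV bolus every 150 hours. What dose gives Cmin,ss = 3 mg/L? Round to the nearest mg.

τ/t½ = 150/39 ≈ 3.8462, so f = (1/2)^(150/39) ≈ 0.069533.
Cmin,ss = (D/Vd)·f/(1−f), so D = Cmin,ss·Vd·(1−f)/f.
D = 3 × 46 × (1−f)/f ≈ 3 × 46 × 13.38166 ≈ 1846.67 mg.

1847 mg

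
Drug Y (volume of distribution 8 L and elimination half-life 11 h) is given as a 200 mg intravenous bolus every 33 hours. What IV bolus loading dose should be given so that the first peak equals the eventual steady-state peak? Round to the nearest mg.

229 mg

f = (1/2)^(33/11) ≈ 0.125000; accumulation ratio R = 1/(1−f) ≈ 1.14286.
Loading dose to hit Cmax,ss on first dose: D_load = D_maint·R ≈ 200 × 1.14286 ≈ 228.57 mg.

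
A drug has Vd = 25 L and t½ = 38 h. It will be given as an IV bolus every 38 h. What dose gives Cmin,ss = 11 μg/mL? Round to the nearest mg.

275 mg

τ/t½ = 38/38 ≈ 1, so f = (1/2)^(38/38) ≈ 0.500000.
Cmin,ss = (D/Vd)·f/(1−f), so D = Cmin,ss·Vd·(1−f)/f.
D = 11 × 25 × (1−f)/f ≈ 11 × 25 × 1.00000 ≈ 275.00 mg.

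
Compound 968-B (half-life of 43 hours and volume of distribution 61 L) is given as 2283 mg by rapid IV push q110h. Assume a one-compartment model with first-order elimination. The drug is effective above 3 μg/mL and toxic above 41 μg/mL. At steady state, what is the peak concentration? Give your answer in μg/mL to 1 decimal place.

k = ln2/t½ = ln2/43 ≈ 0.016120 h⁻¹; fraction remaining f = e^(−kτ) = e^(−0.016120×110) ≈ 0.1698.
Accumulation ratio R = 1/(1 − f) ≈ 1/0.8302 ≈ 1.2045.
Single-dose peak C₀ = D/Vd = 2283/61 ≈ 37.426 μg/mL.
Cmax,ss = C₀/(1 − f) ≈ 37.426/0.8302 ≈ 45.081 μg/mL.
Peak 45.1 μg/mL vs MTC 41 μg/mL: exceeds toxic threshold.

45.1 μg/mL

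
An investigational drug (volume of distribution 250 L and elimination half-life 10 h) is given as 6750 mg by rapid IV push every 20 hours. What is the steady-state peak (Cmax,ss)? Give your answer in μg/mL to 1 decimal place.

36.0 μg/mL

The dosing interval is 2 half-lives, so f = 2^(−2) = 0.25.
Accumulation ratio R = 1/(1 − f) = 1/0.75 = 4/3.
Single-dose peak C₀ = D/Vd = 6750/250 = 27 μg/mL.
Steady-state peak Cmax,ss = C₀·R = 27 × 4/3 ≈ 36.000 μg/mL.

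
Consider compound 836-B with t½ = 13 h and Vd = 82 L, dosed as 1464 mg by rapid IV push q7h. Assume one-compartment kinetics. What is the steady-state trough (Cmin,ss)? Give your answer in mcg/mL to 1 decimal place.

39.5 mcg/mL

τ/t½ = 7/13 ≈ 0.53846, so fraction remaining f = (1/2)^(7/13) ≈ 0.6885.
Single-dose peak C₀ = D/Vd = 1464/82 ≈ 17.854 mcg/mL.
Steady-state trough Cmin,ss = C₀·f/(1−f) ≈ 17.854 × 0.6885/0.3115 ≈ 39.462 mcg/mL.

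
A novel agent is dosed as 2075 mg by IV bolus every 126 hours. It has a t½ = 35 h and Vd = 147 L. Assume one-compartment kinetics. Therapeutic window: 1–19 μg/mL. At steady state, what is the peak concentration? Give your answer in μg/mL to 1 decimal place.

15.4 μg/mL

k = ln2/t½ = ln2/35 ≈ 0.019804 h⁻¹; fraction remaining f = e^(−kτ) = e^(−0.019804×126) ≈ 0.0825.
At steady state, accumulation factor R = 1/(1 − e^(−kτ)) ≈ 1.0899.
Each bolus raises the concentration by D/Vd = 2075/147 ≈ 14.116 μg/mL.
Steady-state peak Cmax,ss = C₀·R ≈ 14.116 × 1.0899 ≈ 15.385 μg/mL.
Peak 15.4 μg/mL vs MTC 19 μg/mL: below toxic threshold.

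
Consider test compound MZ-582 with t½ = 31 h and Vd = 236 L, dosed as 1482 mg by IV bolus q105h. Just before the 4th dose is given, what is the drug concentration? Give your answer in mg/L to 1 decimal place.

f = (1/2)^(τ/t½) = (1/2)^(105/31) ≈ 0.0956.
C₀ = D/Vd = 1482/236 ≈ 6.280 mg/L.
Before the 4th dose, 3 doses have been given. Superposition: Cmin = C₀·(f + f² + … + f^3).
≈ 6.280 × (0.0956 + 0.0091 + 0.0009) ≈ 6.280 × 0.1056 ≈ 0.663 mg/L.

0.7 mg/L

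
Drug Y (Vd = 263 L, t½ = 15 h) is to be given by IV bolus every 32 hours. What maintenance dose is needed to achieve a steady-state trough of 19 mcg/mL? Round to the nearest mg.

16926 mg

τ/t½ = 32/15 ≈ 2.1333, so f = (1/2)^(32/15) ≈ 0.227931.
Cmin,ss = (D/Vd)·f/(1−f), so D = Cmin,ss·Vd·(1−f)/f.
D = 19 × 263 × (1−f)/f ≈ 19 × 263 × 3.38729 ≈ 16926.29 mg.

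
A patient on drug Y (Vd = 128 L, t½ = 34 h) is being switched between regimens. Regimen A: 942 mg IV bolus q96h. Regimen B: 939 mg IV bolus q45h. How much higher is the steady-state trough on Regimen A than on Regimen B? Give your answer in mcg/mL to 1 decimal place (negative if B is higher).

Regimen A: f = (1/2)^(96/34) ≈ 0.1413; Cmin,ss = (942/128)·f/(1−f) ≈ 1.211 mcg/mL.
Regimen B: f = (1/2)^(45/34) ≈ 0.3996; Cmin,ss = (939/128)·f/(1−f) ≈ 4.882 mcg/mL.
Difference ≈ 1.211 − 4.882 ≈ -3.671 mcg/mL.

-3.7 mcg/mL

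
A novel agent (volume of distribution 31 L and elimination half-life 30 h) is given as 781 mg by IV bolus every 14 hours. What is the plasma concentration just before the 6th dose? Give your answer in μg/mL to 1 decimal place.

f = (1/2)^(τ/t½) = (1/2)^(14/30) ≈ 0.7236.
C₀ = D/Vd = 781/31 ≈ 25.194 μg/mL.
Before the 6th dose, 5 doses have been given. Superposition: Cmin = C₀·(f + f² + … + f^5).
≈ 25.194 × (0.7236 + 0.5236 + 0.3789 + 0.2742 + 0.1984) ≈ 25.194 × 2.0987 ≈ 52.875 μg/mL.

52.9 μg/mL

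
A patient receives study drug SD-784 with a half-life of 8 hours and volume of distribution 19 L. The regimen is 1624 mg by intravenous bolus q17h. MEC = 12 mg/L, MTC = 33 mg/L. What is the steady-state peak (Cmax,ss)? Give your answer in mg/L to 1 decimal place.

τ/t½ = 17/8 ≈ 2.125, so fraction remaining f = (1/2)^(17/8) ≈ 0.2293.
At steady state, accumulation factor R = 1/(1 − e^(−kτ)) ≈ 1.2975.
Each bolus raises the concentration by D/Vd = 1624/19 ≈ 85.474 mg/L.
Steady-state peak Cmax,ss = C₀·R ≈ 85.474 × 1.2975 ≈ 110.903 mg/L.
Peak 110.9 mg/L vs MTC 33 mg/L: exceeds toxic threshold.

110.9 mg/L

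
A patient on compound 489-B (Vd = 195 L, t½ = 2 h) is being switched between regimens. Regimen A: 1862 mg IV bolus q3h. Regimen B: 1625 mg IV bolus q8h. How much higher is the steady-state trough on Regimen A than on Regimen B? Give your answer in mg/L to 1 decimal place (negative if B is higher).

4.7 mg/L

Regimen A: f = (1/2)^(3/2) ≈ 0.3536; Cmin,ss = (1862/195)·f/(1−f) ≈ 5.223 mg/L.
Regimen B: f = (1/2)^(8/2) ≈ 0.0625; Cmin,ss = (1625/195)·f/(1−f) ≈ 0.556 mg/L.
Difference ≈ 5.223 − 0.556 ≈ 4.667 mg/L.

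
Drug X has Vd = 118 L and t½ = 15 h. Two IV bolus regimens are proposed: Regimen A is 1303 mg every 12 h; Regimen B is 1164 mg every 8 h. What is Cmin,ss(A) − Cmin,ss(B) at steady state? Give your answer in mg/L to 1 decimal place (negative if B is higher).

Regimen A: f = (1/2)^(12/15) ≈ 0.5743; Cmin,ss = (1303/118)·f/(1−f) ≈ 14.897 mg/L.
Regimen B: f = (1/2)^(8/15) ≈ 0.6910; Cmin,ss = (1164/118)·f/(1−f) ≈ 22.059 mg/L.
Difference ≈ 14.897 − 22.059 ≈ -7.162 mg/L.

-7.2 mg/L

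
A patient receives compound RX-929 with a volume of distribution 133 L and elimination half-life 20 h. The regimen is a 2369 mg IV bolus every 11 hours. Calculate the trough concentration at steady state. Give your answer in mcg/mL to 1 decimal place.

τ/t½ = 11/20 ≈ 0.55, so fraction remaining f = (1/2)^(11/20) ≈ 0.6830.
Accumulation ratio R = 1/(1 − f) ≈ 1/0.3170 ≈ 3.1546.
Single-dose peak C₀ = D/Vd = 2369/133 ≈ 17.812 mcg/mL.
Cmax,ss = C₀/(1 − f) ≈ 17.812/0.3170 ≈ 56.189 mcg/mL.
Steady-state trough Cmin,ss = Cmax,ss·f ≈ 56.189 × 0.6830 ≈ 38.377 mcg/mL.

38.4 mcg/mL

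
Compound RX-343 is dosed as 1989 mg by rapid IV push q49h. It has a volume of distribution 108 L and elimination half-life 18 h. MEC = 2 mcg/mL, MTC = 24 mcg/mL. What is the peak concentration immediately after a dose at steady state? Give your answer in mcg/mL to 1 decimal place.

21.7 mcg/mL

k = ln2/t½ = ln2/18 ≈ 0.038508 h⁻¹; fraction remaining f = e^(−kτ) = e^(−0.038508×49) ≈ 0.1515.
Accumulation ratio R = 1/(1 − f) ≈ 1/0.8485 ≈ 1.1786.
Each bolus raises the concentration by D/Vd = 1989/108 ≈ 18.417 mcg/mL.
Steady-state peak Cmax,ss = C₀·R ≈ 18.417 × 1.1786 ≈ 21.706 mcg/mL.
Peak 21.7 mcg/mL vs MTC 24 mcg/mL: below toxic threshold.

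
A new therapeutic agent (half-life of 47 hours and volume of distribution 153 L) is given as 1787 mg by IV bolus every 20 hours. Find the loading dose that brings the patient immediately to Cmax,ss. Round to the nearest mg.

f = (1/2)^(20/47) ≈ 0.744564; accumulation ratio R = 1/(1−f) ≈ 3.91487.
Loading dose to hit Cmax,ss on first dose: D_load = D_maint·R ≈ 1787 × 3.91487 ≈ 6995.87 mg.

6996 mg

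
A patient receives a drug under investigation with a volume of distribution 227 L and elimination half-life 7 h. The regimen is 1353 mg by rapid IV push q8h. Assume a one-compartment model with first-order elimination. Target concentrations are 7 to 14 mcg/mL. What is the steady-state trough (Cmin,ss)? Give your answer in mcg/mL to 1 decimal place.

4.9 mcg/mL

Over one 8-h interval, 8/7 ≈ 1.1429 half-lives elapse, leaving f ≈ 0.4529 of each dose.
At steady state, accumulation factor R = 1/(1 − e^(−kτ)) ≈ 1.8278.
Each bolus raises the concentration by D/Vd = 1353/227 ≈ 5.960 mcg/mL.
Cmax,ss = C₀/(1 − f) ≈ 5.960/0.5471 ≈ 10.894 mcg/mL.
Steady-state trough Cmin,ss = Cmax,ss·f ≈ 10.894 × 0.4529 ≈ 4.934 mcg/mL.
Trough 4.9 mcg/mL vs MEC 7 mcg/mL: subtherapeutic.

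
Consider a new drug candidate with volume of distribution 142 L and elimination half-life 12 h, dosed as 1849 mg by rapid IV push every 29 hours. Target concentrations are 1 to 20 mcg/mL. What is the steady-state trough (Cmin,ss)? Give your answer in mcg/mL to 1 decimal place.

τ/t½ = 29/12 ≈ 2.4167, so fraction remaining f = (1/2)^(29/12) ≈ 0.1873.
At steady state, accumulation factor R = 1/(1 − e^(−kτ)) ≈ 1.2305.
Single-dose peak C₀ = D/Vd = 1849/142 ≈ 13.021 mcg/mL.
Steady-state peak Cmax,ss = C₀·R ≈ 13.021 × 1.2305 ≈ 16.022 mcg/mL.
Steady-state trough Cmin,ss = Cmax,ss·f ≈ 16.022 × 0.1873 ≈ 3.001 mcg/mL.
Trough 3.0 mcg/mL vs MEC 1 mcg/mL: adequate.

3.0 mcg/mL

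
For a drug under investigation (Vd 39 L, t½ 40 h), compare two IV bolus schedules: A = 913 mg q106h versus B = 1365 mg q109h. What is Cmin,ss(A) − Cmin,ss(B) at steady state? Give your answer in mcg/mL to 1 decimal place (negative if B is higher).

Regimen A: f = (1/2)^(106/40) ≈ 0.1593; Cmin,ss = (913/39)·f/(1−f) ≈ 4.436 mcg/mL.
Regimen B: f = (1/2)^(109/40) ≈ 0.1512; Cmin,ss = (1365/39)·f/(1−f) ≈ 6.235 mcg/mL.
Difference ≈ 4.436 − 6.235 ≈ -1.799 mcg/mL.

-1.8 mcg/mL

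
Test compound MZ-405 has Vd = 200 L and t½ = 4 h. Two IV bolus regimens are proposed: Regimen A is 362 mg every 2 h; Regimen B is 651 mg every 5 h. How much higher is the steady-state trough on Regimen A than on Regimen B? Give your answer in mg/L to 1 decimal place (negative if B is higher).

Regimen A: f = (1/2)^(2/4) ≈ 0.7071; Cmin,ss = (362/200)·f/(1−f) ≈ 4.370 mg/L.
Regimen B: f = (1/2)^(5/4) ≈ 0.4204; Cmin,ss = (651/200)·f/(1−f) ≈ 2.361 mg/L.
Difference ≈ 4.370 − 2.361 ≈ 2.009 mg/L.

2.0 mg/L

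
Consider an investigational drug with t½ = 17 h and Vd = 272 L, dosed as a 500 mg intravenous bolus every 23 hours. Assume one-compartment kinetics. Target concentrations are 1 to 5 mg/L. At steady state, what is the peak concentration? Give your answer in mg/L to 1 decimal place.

3.0 mg/L

τ/t½ = 23/17 ≈ 1.3529, so fraction remaining f = (1/2)^(23/17) ≈ 0.3915.
At steady state, accumulation factor R = 1/(1 − e^(−kτ)) ≈ 1.6434.
Single-dose peak C₀ = D/Vd = 500/272 ≈ 1.838 mg/L.
Steady-state peak Cmax,ss = C₀·R ≈ 1.838 × 1.6434 ≈ 3.021 mg/L.
Peak 3.0 mg/L vs MTC 5 mg/L: below toxic threshold.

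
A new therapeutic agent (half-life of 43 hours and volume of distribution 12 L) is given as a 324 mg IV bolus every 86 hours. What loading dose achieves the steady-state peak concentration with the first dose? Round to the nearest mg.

432 mg

f = (1/2)^(86/43) ≈ 0.250000; accumulation ratio R = 1/(1−f) ≈ 1.33333.
Loading dose to hit Cmax,ss on first dose: D_load = D_maint·R ≈ 324 × 1.33333 ≈ 432.00 mg.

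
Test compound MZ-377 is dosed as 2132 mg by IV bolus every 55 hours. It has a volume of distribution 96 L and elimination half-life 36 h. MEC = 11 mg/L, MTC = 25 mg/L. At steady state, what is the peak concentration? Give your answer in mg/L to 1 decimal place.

34.0 mg/L

τ/t½ = 55/36 ≈ 1.5278, so fraction remaining f = (1/2)^(55/36) ≈ 0.3468.
At steady state, accumulation factor R = 1/(1 − e^(−kτ)) ≈ 1.5309.
Each bolus raises the concentration by D/Vd = 2132/96 ≈ 22.208 mg/L.
Steady-state peak Cmax,ss = C₀·R ≈ 22.208 × 1.5309 ≈ 33.998 mg/L.
Peak 34.0 mg/L vs MTC 25 mg/L: exceeds toxic threshold.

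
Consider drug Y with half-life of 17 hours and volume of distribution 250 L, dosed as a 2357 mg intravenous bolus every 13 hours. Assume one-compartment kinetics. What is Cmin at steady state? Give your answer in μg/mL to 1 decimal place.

Over one 13-h interval, 13/17 ≈ 0.76471 half-lives elapse, leaving f ≈ 0.5886 of each dose.
Each bolus raises the concentration by D/Vd = 2357/250 ≈ 9.428 μg/mL.
Steady-state trough Cmin,ss = C₀·f/(1−f) ≈ 9.428 × 0.5886/0.4114 ≈ 13.489 μg/mL.

13.5 μg/mL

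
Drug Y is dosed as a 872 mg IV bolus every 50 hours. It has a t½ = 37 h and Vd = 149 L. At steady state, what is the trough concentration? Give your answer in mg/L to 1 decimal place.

3.8 mg/L

k = ln2/t½ = ln2/37 ≈ 0.018734 h⁻¹; fraction remaining f = e^(−kτ) = e^(−0.018734×50) ≈ 0.3919.
Each bolus raises the concentration by D/Vd = 872/149 ≈ 5.852 mg/L.
Steady-state trough Cmin,ss = C₀·f/(1−f) ≈ 5.852 × 0.3919/0.6081 ≈ 3.771 mg/L.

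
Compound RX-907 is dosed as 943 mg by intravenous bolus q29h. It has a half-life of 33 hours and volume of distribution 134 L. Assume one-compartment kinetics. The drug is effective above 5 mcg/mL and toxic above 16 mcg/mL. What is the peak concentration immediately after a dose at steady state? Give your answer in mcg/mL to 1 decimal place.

Over one 29-h interval, 29/33 ≈ 0.87879 half-lives elapse, leaving f ≈ 0.5438 of each dose.
At steady state, accumulation factor R = 1/(1 − e^(−kτ)) ≈ 2.1920.
Each bolus raises the concentration by D/Vd = 943/134 ≈ 7.037 mcg/mL.
Cmax,ss = C₀/(1 − f) ≈ 7.037/0.4562 ≈ 15.425 mcg/mL.
Peak 15.4 mcg/mL vs MTC 16 mcg/mL: below toxic threshold.

15.4 mcg/mL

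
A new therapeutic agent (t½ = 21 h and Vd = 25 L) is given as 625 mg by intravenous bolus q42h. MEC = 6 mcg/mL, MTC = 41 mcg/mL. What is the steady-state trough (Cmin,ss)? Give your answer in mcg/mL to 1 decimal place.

τ = 42 h = 2 half-lives, so f = (1/2)^2 = 0.25.
At steady state, R = 1/(1 − 0.25) = 4/3.
Single-dose peak C₀ = D/Vd = 625/25 = 25 mcg/mL.
Steady-state peak Cmax,ss = C₀·R = 25 × 4/3 ≈ 33.333 mcg/mL.
Steady-state trough Cmin,ss = Cmax,ss·f ≈ 33.333 × 0.25 ≈ 8.333 mcg/mL.
Trough 8.3 mcg/mL vs MEC 6 mcg/mL: adequate.

8.3 mcg/mL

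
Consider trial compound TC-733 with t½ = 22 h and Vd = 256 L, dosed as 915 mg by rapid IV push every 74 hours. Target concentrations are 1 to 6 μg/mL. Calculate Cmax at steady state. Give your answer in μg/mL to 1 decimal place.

4.0 μg/mL

τ/t½ = 74/22 ≈ 3.3636, so fraction remaining f = (1/2)^(74/22) ≈ 0.0972.
Accumulation ratio R = 1/(1 − f) ≈ 1/0.9028 ≈ 1.1077.
Single-dose peak C₀ = D/Vd = 915/256 ≈ 3.574 μg/mL.
Steady-state peak Cmax,ss = C₀·R ≈ 3.574 × 1.1077 ≈ 3.959 μg/mL.
Peak 4.0 μg/mL vs MTC 6 μg/mL: below toxic threshold.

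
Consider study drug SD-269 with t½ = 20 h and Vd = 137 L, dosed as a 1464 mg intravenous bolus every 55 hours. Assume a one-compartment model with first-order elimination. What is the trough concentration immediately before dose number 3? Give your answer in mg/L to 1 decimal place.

f = (1/2)^(τ/t½) = (1/2)^(55/20) ≈ 0.1487.
C₀ = D/Vd = 1464/137 ≈ 10.686 mg/L.
Before the 3rd dose, 2 doses have been given. Superposition: Cmin = C₀·(f + f²).
≈ 10.686 × (0.1487 + 0.0221) ≈ 10.686 × 0.1708 ≈ 1.825 mg/L.

1.8 mg/L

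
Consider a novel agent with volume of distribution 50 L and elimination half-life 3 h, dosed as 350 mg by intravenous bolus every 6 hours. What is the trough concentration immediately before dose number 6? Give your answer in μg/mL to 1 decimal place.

f = (1/2)^(τ/t½) = (1/2)^(6/3) ≈ 0.2500.
C₀ = D/Vd = 350/50 ≈ 7.000 μg/mL.
Before the 6th dose, 5 doses have been given. Superposition: Cmin = C₀·(f + f² + … + f^5).
≈ 7.000 × (0.2500 + 0.0625 + 0.0156 + 0.0039 + 0.0010) ≈ 7.000 × 0.3330 ≈ 2.331 μg/mL.

2.3 μg/mL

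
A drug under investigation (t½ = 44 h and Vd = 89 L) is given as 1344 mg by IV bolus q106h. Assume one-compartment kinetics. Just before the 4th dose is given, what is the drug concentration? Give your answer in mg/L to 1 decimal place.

f = (1/2)^(τ/t½) = (1/2)^(106/44) ≈ 0.1883.
C₀ = D/Vd = 1344/89 ≈ 15.101 mg/L.
Before the 4th dose, 3 doses have been given. Superposition: Cmin = C₀·(f + f² + … + f^3).
≈ 15.101 × (0.1883 + 0.0355 + 0.0067) ≈ 15.101 × 0.2305 ≈ 3.481 mg/L.

3.5 mg/L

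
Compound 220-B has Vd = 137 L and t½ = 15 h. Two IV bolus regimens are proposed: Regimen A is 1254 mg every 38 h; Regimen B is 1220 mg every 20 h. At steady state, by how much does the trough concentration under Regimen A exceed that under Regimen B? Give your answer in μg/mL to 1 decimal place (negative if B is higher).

Regimen A: f = (1/2)^(38/15) ≈ 0.1727; Cmin,ss = (1254/137)·f/(1−f) ≈ 1.911 μg/mL.
Regimen B: f = (1/2)^(20/15) ≈ 0.3969; Cmin,ss = (1220/137)·f/(1−f) ≈ 5.860 μg/mL.
Difference ≈ 1.911 − 5.860 ≈ -3.949 μg/mL.

-3.9 μg/mL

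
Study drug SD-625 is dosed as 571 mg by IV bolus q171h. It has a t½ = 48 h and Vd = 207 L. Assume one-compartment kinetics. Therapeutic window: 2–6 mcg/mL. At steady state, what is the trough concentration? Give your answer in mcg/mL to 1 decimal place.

Over one 171-h interval, 171/48 ≈ 3.5625 half-lives elapse, leaving f ≈ 0.0846 of each dose.
Accumulation ratio R = 1/(1 − f) ≈ 1/0.9154 ≈ 1.0924.
Single-dose peak C₀ = D/Vd = 571/207 ≈ 2.758 mcg/mL.
Cmax,ss = C₀/(1 − f) ≈ 2.758/0.9154 ≈ 3.013 mcg/mL.
Steady-state trough Cmin,ss = Cmax,ss·f ≈ 3.013 × 0.0846 ≈ 0.255 mcg/mL.
Trough 0.3 mcg/mL vs MEC 2 mcg/mL: subtherapeutic.

0.3 mcg/mL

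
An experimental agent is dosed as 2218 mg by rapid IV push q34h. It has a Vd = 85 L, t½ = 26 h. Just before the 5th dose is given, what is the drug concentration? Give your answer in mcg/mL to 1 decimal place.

17.2 mcg/mL

f = (1/2)^(τ/t½) = (1/2)^(34/26) ≈ 0.4040.
C₀ = D/Vd = 2218/85 ≈ 26.094 mcg/mL.
Before the 5th dose, 4 doses have been given. Superposition: Cmin = C₀·(f + f² + … + f^4).
≈ 26.094 × (0.4040 + 0.1632 + 0.0659 + 0.0266) ≈ 26.094 × 0.6597 ≈ 17.214 mcg/mL.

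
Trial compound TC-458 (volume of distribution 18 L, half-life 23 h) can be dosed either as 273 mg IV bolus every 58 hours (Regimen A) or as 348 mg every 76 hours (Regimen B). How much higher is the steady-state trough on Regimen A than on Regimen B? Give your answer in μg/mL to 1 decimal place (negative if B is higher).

1.0 μg/mL

Regimen A: f = (1/2)^(58/23) ≈ 0.1741; Cmin,ss = (273/18)·f/(1−f) ≈ 3.197 μg/mL.
Regimen B: f = (1/2)^(76/23) ≈ 0.1012; Cmin,ss = (348/18)·f/(1−f) ≈ 2.177 μg/mL.
Difference ≈ 3.197 − 2.177 ≈ 1.020 μg/mL.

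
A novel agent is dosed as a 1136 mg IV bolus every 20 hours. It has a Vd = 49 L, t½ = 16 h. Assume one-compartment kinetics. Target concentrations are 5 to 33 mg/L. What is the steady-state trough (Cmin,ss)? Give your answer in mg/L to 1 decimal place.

16.8 mg/L

k = ln2/t½ = ln2/16 ≈ 0.043322 h⁻¹; fraction remaining f = e^(−kτ) = e^(−0.043322×20) ≈ 0.4204.
At steady state, accumulation factor R = 1/(1 − e^(−kτ)) ≈ 1.7253.
Single-dose peak C₀ = D/Vd = 1136/49 ≈ 23.184 mg/L.
Cmax,ss = C₀/(1 − f) ≈ 23.184/0.5796 ≈ 40.000 mg/L.
Steady-state trough Cmin,ss = Cmax,ss·f ≈ 40.000 × 0.4204 ≈ 16.816 mg/L.
Trough 16.8 mg/L vs MEC 5 mg/L: adequate.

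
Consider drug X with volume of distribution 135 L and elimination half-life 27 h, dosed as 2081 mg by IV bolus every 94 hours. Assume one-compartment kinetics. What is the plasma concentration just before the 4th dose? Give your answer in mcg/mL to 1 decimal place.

1.5 mcg/mL

f = (1/2)^(τ/t½) = (1/2)^(94/27) ≈ 0.0895.
C₀ = D/Vd = 2081/135 ≈ 15.415 mcg/mL.
Before the 4th dose, 3 doses have been given. Superposition: Cmin = C₀·(f + f² + … + f^3).
≈ 15.415 × (0.0895 + 0.0080 + 0.0007) ≈ 15.415 × 0.0982 ≈ 1.514 mcg/mL.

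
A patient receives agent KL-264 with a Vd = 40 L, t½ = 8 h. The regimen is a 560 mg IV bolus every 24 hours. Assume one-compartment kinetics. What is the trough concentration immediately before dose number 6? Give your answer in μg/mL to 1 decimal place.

2.0 μg/mL

f = (1/2)^(τ/t½) = (1/2)^(24/8) ≈ 0.1250.
C₀ = D/Vd = 560/40 ≈ 14.000 μg/mL.
Before the 6th dose, 5 doses have been given. Superposition: Cmin = C₀·(f + f² + … + f^5).
≈ 14.000 × (0.1250 + 0.0156 + 0.0020 + 0.0002 + 0.0000) ≈ 14.000 × 0.1428 ≈ 1.999 μg/mL.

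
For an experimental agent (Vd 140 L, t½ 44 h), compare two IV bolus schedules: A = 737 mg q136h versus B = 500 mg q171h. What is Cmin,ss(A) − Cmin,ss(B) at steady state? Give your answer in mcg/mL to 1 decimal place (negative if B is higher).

0.4 mcg/mL

Regimen A: f = (1/2)^(136/44) ≈ 0.1174; Cmin,ss = (737/140)·f/(1−f) ≈ 0.700 mcg/mL.
Regimen B: f = (1/2)^(171/44) ≈ 0.0676; Cmin,ss = (500/140)·f/(1−f) ≈ 0.259 mcg/mL.
Difference ≈ 0.700 − 0.259 ≈ 0.441 mcg/mL.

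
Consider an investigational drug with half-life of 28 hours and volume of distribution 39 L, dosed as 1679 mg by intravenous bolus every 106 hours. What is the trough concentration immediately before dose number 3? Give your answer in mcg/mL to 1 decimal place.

3.3 mcg/mL

f = (1/2)^(τ/t½) = (1/2)^(106/28) ≈ 0.0725.
C₀ = D/Vd = 1679/39 ≈ 43.051 mcg/mL.
Before the 3rd dose, 2 doses have been given. Superposition: Cmin = C₀·(f + f²).
≈ 43.051 × (0.0725 + 0.0053) ≈ 43.051 × 0.0778 ≈ 3.349 mcg/mL.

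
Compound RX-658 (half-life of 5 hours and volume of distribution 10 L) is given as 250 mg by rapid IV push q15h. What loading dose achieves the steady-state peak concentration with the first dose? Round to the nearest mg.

286 mg

f = (1/2)^(15/5) ≈ 0.125000; accumulation ratio R = 1/(1−f) ≈ 1.14286.
Loading dose to hit Cmax,ss on first dose: D_load = D_maint·R ≈ 250 × 1.14286 ≈ 285.71 mg.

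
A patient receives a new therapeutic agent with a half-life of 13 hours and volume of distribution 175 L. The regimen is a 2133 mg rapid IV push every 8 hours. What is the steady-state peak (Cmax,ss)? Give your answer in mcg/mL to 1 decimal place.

35.1 mcg/mL

τ/t½ = 8/13 ≈ 0.61538, so fraction remaining f = (1/2)^(8/13) ≈ 0.6528.
At steady state, accumulation factor R = 1/(1 − e^(−kτ)) ≈ 2.8802.
Each bolus raises the concentration by D/Vd = 2133/175 ≈ 12.189 mcg/mL.
Steady-state peak Cmax,ss = C₀·R ≈ 12.189 × 2.8802 ≈ 35.107 mcg/mL.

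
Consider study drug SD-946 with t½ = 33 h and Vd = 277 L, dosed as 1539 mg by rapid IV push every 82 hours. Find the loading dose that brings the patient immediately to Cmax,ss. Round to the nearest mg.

1874 mg

f = (1/2)^(82/33) ≈ 0.178643; accumulation ratio R = 1/(1−f) ≈ 1.21750.
Loading dose to hit Cmax,ss on first dose: D_load = D_maint·R ≈ 1539 × 1.21750 ≈ 1873.73 mg.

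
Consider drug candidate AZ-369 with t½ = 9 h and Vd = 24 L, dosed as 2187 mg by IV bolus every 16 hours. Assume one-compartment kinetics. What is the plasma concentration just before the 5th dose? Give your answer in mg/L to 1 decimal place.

37.2 mg/L

f = (1/2)^(τ/t½) = (1/2)^(16/9) ≈ 0.2916.
C₀ = D/Vd = 2187/24 ≈ 91.125 mg/L.
Before the 5th dose, 4 doses have been given. Superposition: Cmin = C₀·(f + f² + … + f^4).
≈ 91.125 × (0.2916 + 0.0850 + 0.0248 + 0.0072) ≈ 91.125 × 0.4086 ≈ 37.234 mg/L.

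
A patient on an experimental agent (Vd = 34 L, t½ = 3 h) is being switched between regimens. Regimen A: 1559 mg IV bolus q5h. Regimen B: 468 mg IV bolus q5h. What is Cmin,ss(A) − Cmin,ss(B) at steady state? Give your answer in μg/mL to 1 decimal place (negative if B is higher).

Regimen A: f = (1/2)^(5/3) ≈ 0.3150; Cmin,ss = (1559/34)·f/(1−f) ≈ 21.086 μg/mL.
Regimen B: f = (1/2)^(5/3) ≈ 0.3150; Cmin,ss = (468/34)·f/(1−f) ≈ 6.330 μg/mL.
Difference ≈ 21.086 − 6.330 ≈ 14.756 μg/mL.

14.8 μg/mL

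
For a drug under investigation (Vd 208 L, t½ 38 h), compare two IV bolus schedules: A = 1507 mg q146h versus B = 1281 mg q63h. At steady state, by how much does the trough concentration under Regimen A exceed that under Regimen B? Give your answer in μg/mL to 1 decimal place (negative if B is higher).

-2.3 μg/mL

Regimen A: f = (1/2)^(146/38) ≈ 0.0697; Cmin,ss = (1507/208)·f/(1−f) ≈ 0.543 μg/mL.
Regimen B: f = (1/2)^(63/38) ≈ 0.3169; Cmin,ss = (1281/208)·f/(1−f) ≈ 2.857 μg/mL.
Difference ≈ 0.543 − 2.857 ≈ -2.314 μg/mL.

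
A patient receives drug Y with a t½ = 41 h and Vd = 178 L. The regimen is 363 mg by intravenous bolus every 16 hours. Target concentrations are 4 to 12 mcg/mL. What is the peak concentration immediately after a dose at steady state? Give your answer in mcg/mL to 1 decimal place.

Over one 16-h interval, 16/41 ≈ 0.39024 half-lives elapse, leaving f ≈ 0.7630 of each dose.
Accumulation ratio R = 1/(1 − f) ≈ 1/0.2370 ≈ 4.2194.
Each bolus raises the concentration by D/Vd = 363/178 ≈ 2.039 mcg/mL.
Cmax,ss = C₀/(1 − f) ≈ 2.039/0.2370 ≈ 8.603 mcg/mL.
Peak 8.6 mcg/mL vs MTC 12 mcg/mL: below toxic threshold.

8.6 mcg/mL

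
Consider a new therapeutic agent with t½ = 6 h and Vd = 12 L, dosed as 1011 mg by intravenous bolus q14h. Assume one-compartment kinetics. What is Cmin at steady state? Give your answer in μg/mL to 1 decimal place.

k = ln2/t½ = ln2/6 ≈ 0.115525 h⁻¹; fraction remaining f = e^(−kτ) = e^(−0.115525×14) ≈ 0.1984.
Accumulation ratio R = 1/(1 − f) ≈ 1/0.8016 ≈ 1.2475.
Each bolus raises the concentration by D/Vd = 1011/12 ≈ 84.250 μg/mL.
Steady-state peak Cmax,ss = C₀·R ≈ 84.250 × 1.2475 ≈ 105.102 μg/mL.
Steady-state trough Cmin,ss = Cmax,ss·f ≈ 105.102 × 0.1984 ≈ 20.852 μg/mL.

20.9 μg/mL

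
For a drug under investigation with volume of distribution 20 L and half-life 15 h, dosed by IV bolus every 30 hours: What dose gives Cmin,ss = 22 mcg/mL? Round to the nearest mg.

τ/t½ = 30/15 ≈ 2, so f = (1/2)^(30/15) ≈ 0.250000.
Cmin,ss = (D/Vd)·f/(1−f), so D = Cmin,ss·Vd·(1−f)/f.
D = 22 × 20 × (1−f)/f ≈ 22 × 20 × 3.00000 ≈ 1320.00 mg.

1320 mg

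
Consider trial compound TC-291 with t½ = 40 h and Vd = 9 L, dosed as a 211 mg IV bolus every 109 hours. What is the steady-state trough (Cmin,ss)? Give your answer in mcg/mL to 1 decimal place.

τ/t½ = 109/40 ≈ 2.725, so fraction remaining f = (1/2)^(109/40) ≈ 0.1512.
Single-dose peak C₀ = D/Vd = 211/9 ≈ 23.444 mcg/mL.
Steady-state trough Cmin,ss = C₀·f/(1−f) ≈ 23.444 × 0.1512/0.8488 ≈ 4.176 mcg/mL.

4.2 mcg/mL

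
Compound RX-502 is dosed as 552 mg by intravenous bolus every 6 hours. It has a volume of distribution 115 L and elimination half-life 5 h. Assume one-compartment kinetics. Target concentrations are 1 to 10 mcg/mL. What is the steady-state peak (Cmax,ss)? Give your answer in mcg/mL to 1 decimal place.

τ/t½ = 6/5 ≈ 1.2, so fraction remaining f = (1/2)^(6/5) ≈ 0.4353.
Accumulation ratio R = 1/(1 − f) ≈ 1/0.5647 ≈ 1.7709.
Single-dose peak C₀ = D/Vd = 552/115 ≈ 4.800 mcg/mL.
Cmax,ss = C₀/(1 − f) ≈ 4.800/0.5647 ≈ 8.500 mcg/mL.
Peak 8.5 mcg/mL vs MTC 10 mcg/mL: below toxic threshold.

8.5 mcg/mL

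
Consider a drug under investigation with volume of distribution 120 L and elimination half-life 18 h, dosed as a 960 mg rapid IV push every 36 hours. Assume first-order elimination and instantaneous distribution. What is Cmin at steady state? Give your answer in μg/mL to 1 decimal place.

τ = 36 h = 2 half-lives, so f = (1/2)^2 = 0.25.
At steady state, R = 1/(1 − 0.25) = 4/3.
Single-dose peak C₀ = D/Vd = 960/120 = 8 μg/mL.
Steady-state peak Cmax,ss = C₀·R = 8 × 4/3 ≈ 10.667 μg/mL.
Steady-state trough Cmin,ss = Cmax,ss·f ≈ 10.667 × 0.25 ≈ 2.667 μg/mL.

2.7 μg/mL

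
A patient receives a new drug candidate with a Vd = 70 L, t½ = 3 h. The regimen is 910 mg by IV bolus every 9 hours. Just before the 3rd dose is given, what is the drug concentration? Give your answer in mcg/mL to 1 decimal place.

f = (1/2)^(τ/t½) = (1/2)^(9/3) ≈ 0.1250.
C₀ = D/Vd = 910/70 ≈ 13.000 mcg/mL.
Before the 3rd dose, 2 doses have been given. Superposition: Cmin = C₀·(f + f²).
≈ 13.000 × (0.1250 + 0.0156) ≈ 13.000 × 0.1406 ≈ 1.828 mcg/mL.

1.8 mcg/mL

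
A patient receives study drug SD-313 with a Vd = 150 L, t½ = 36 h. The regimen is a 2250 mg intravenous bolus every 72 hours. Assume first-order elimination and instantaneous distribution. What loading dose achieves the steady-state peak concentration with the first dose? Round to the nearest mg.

f = (1/2)^(72/36) ≈ 0.250000; accumulation ratio R = 1/(1−f) ≈ 1.33333.
Loading dose to hit Cmax,ss on first dose: D_load = D_maint·R ≈ 2250 × 1.33333 ≈ 2999.99 mg.

3000 mg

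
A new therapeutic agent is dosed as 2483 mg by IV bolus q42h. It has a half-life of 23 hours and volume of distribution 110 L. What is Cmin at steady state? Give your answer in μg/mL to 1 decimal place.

Over one 42-h interval, 42/23 ≈ 1.8261 half-lives elapse, leaving f ≈ 0.2820 of each dose.
Accumulation ratio R = 1/(1 − f) ≈ 1/0.7180 ≈ 1.3928.
Each bolus raises the concentration by D/Vd = 2483/110 ≈ 22.573 μg/mL.
Cmax,ss = C₀/(1 − f) ≈ 22.573/0.7180 ≈ 31.439 μg/mL.
One interval later, Cmin,ss = Cmax,ss·e^(−kτ) ≈ 31.439 × 0.2820 ≈ 8.866 μg/mL.

8.9 μg/mL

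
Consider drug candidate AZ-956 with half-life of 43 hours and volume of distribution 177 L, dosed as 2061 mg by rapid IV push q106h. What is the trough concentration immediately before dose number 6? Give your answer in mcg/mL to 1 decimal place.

f = (1/2)^(τ/t½) = (1/2)^(106/43) ≈ 0.1811.
C₀ = D/Vd = 2061/177 ≈ 11.644 mcg/mL.
Before the 6th dose, 5 doses have been given. Superposition: Cmin = C₀·(f + f² + … + f^5).
≈ 11.644 × (0.1811 + 0.0328 + 0.0059 + 0.0011 + 0.0002) ≈ 11.644 × 0.2211 ≈ 2.574 mcg/mL.

2.6 mcg/mL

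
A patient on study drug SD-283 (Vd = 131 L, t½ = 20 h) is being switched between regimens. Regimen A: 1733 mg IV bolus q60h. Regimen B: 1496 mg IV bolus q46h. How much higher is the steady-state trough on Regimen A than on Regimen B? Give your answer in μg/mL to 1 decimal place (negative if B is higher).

Regimen A: f = (1/2)^(60/20) ≈ 0.1250; Cmin,ss = (1733/131)·f/(1−f) ≈ 1.890 μg/mL.
Regimen B: f = (1/2)^(46/20) ≈ 0.2031; Cmin,ss = (1496/131)·f/(1−f) ≈ 2.910 μg/mL.
Difference ≈ 1.890 − 2.910 ≈ -1.020 μg/mL.

-1.0 μg/mL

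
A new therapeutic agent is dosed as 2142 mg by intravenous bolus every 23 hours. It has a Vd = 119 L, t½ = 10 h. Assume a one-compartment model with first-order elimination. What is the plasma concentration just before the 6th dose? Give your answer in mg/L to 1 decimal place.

4.6 mg/L

f = (1/2)^(τ/t½) = (1/2)^(23/10) ≈ 0.2031.
C₀ = D/Vd = 2142/119 ≈ 18.000 mg/L.
Before the 6th dose, 5 doses have been given. Superposition: Cmin = C₀·(f + f² + … + f^5).
≈ 18.000 × (0.2031 + 0.0412 + 0.0084 + 0.0017 + 0.0003) ≈ 18.000 × 0.2547 ≈ 4.585 mg/L.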